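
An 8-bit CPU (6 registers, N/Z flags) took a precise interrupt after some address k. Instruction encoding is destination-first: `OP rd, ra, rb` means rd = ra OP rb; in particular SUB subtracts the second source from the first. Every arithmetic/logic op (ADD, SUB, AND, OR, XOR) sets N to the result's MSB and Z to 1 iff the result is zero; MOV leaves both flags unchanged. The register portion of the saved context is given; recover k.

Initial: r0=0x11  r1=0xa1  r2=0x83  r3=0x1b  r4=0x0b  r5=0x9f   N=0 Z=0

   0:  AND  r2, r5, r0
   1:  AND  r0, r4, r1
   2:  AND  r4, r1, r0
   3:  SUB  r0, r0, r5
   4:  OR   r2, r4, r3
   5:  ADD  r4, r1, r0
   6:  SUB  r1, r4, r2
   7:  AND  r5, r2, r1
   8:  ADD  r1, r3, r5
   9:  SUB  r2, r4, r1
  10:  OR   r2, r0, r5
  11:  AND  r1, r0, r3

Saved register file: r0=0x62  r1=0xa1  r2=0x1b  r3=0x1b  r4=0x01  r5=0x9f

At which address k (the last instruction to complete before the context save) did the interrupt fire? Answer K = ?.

after  0: r0=0x11 r1=0xa1 r2=0x11 r3=0x1b r4=0x0b r5=0x9f  N=0 Z=0
after  1: r0=0x01 r1=0xa1 r2=0x11 r3=0x1b r4=0x0b r5=0x9f  N=0 Z=0
after  2: r0=0x01 r1=0xa1 r2=0x11 r3=0x1b r4=0x01 r5=0x9f  N=0 Z=0
after  3: r0=0x62 r1=0xa1 r2=0x11 r3=0x1b r4=0x01 r5=0x9f  N=0 Z=0
after  4: r0=0x62 r1=0xa1 r2=0x1b r3=0x1b r4=0x01 r5=0x9f  N=0 Z=0
-- IRQ taken; context saved, return-PC = 5 --

K = 4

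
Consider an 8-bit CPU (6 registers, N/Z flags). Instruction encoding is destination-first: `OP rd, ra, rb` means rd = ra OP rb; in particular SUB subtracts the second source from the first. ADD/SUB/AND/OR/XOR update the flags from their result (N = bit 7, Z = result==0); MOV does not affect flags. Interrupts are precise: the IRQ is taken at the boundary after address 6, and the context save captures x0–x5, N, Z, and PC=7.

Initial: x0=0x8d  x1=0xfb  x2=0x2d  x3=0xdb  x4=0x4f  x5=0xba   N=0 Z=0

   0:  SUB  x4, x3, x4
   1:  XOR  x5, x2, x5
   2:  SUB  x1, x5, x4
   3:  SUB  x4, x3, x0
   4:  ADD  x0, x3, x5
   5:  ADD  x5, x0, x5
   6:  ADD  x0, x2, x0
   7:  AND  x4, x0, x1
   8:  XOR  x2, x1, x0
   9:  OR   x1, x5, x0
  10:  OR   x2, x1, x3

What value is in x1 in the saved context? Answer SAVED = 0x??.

SAVED = 0x0b

after  0: x0=0x8d x1=0xfb x2=0x2d x3=0xdb x4=0x8c x5=0xba  N=1 Z=0
after  1: x0=0x8d x1=0xfb x2=0x2d x3=0xdb x4=0x8c x5=0x97  N=1 Z=0
after  2: x0=0x8d x1=0x0b x2=0x2d x3=0xdb x4=0x8c x5=0x97  N=0 Z=0
after  3: x0=0x8d x1=0x0b x2=0x2d x3=0xdb x4=0x4e x5=0x97  N=0 Z=0
after  4: x0=0x72 x1=0x0b x2=0x2d x3=0xdb x4=0x4e x5=0x97  N=0 Z=0
after  5: x0=0x72 x1=0x0b x2=0x2d x3=0xdb x4=0x4e x5=0x09  N=0 Z=0
after  6: x0=0x9f x1=0x0b x2=0x2d x3=0xdb x4=0x4e x5=0x09  N=1 Z=0
-- IRQ taken; context saved, return-PC = 7 --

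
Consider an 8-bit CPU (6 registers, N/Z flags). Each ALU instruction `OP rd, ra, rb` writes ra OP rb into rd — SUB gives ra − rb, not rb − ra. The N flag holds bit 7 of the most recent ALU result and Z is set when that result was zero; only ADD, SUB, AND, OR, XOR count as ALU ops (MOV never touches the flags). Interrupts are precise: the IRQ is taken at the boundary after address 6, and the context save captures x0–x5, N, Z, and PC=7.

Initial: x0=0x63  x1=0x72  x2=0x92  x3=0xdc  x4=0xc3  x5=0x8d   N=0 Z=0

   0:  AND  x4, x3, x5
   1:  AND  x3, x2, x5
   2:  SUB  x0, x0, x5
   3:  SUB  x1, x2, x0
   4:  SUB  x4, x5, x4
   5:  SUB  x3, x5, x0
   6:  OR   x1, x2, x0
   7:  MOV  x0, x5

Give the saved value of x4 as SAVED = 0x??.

after  0: x0=0x63 x1=0x72 x2=0x92 x3=0xdc x4=0x8c x5=0x8d  N=1 Z=0
after  1: x0=0x63 x1=0x72 x2=0x92 x3=0x80 x4=0x8c x5=0x8d  N=1 Z=0
after  2: x0=0xd6 x1=0x72 x2=0x92 x3=0x80 x4=0x8c x5=0x8d  N=1 Z=0
after  3: x0=0xd6 x1=0xbc x2=0x92 x3=0x80 x4=0x8c x5=0x8d  N=1 Z=0
after  4: x0=0xd6 x1=0xbc x2=0x92 x3=0x80 x4=0x01 x5=0x8d  N=0 Z=0
after  5: x0=0xd6 x1=0xbc x2=0x92 x3=0xb7 x4=0x01 x5=0x8d  N=1 Z=0
after  6: x0=0xd6 x1=0xd6 x2=0x92 x3=0xb7 x4=0x01 x5=0x8d  N=1 Z=0
-- IRQ taken; context saved, return-PC = 7 --

SAVED = 0x01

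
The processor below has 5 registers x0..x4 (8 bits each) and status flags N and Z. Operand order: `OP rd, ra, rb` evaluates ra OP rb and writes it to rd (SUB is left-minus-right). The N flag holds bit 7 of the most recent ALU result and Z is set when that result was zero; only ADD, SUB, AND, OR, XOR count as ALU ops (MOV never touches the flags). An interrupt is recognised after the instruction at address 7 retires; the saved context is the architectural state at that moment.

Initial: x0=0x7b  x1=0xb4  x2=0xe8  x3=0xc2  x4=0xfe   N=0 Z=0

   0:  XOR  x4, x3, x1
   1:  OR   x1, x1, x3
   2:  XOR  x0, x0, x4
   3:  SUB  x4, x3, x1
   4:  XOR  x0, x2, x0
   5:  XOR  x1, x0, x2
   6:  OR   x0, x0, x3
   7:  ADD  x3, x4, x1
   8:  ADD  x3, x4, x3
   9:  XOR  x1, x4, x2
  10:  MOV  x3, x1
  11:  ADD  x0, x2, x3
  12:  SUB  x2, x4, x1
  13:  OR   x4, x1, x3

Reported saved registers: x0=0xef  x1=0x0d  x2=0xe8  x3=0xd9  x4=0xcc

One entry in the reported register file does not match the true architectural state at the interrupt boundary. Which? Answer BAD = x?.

after  0: x0=0x7b x1=0xb4 x2=0xe8 x3=0xc2 x4=0x76  N=0 Z=0
after  1: x0=0x7b x1=0xf6 x2=0xe8 x3=0xc2 x4=0x76  N=1 Z=0
after  2: x0=0x0d x1=0xf6 x2=0xe8 x3=0xc2 x4=0x76  N=0 Z=0
after  3: x0=0x0d x1=0xf6 x2=0xe8 x3=0xc2 x4=0xcc  N=1 Z=0
after  4: x0=0xe5 x1=0xf6 x2=0xe8 x3=0xc2 x4=0xcc  N=1 Z=0
after  5: x0=0xe5 x1=0x0d x2=0xe8 x3=0xc2 x4=0xcc  N=0 Z=0
after  6: x0=0xe7 x1=0x0d x2=0xe8 x3=0xc2 x4=0xcc  N=1 Z=0
after  7: x0=0xe7 x1=0x0d x2=0xe8 x3=0xd9 x4=0xcc  N=1 Z=0
-- IRQ taken; context saved, return-PC = 8 --
mismatch: x0: reported 0xef vs actual 0xe7

BAD = x0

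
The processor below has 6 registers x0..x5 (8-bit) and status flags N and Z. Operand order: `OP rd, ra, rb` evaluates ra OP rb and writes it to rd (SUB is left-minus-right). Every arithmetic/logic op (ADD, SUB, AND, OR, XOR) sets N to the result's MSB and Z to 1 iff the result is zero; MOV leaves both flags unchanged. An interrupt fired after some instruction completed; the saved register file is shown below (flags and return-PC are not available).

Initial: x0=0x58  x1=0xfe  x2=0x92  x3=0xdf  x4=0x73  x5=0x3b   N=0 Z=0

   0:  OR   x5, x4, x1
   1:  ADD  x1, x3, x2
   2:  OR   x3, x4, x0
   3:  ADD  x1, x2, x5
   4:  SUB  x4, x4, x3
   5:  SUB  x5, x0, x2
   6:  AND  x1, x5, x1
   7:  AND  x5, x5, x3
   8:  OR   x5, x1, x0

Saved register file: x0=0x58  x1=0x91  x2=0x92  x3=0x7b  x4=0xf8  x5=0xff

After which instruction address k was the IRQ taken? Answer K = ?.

K = 4

after  0: x0=0x58 x1=0xfe x2=0x92 x3=0xdf x4=0x73 x5=0xff  N=1 Z=0
after  1: x0=0x58 x1=0x71 x2=0x92 x3=0xdf x4=0x73 x5=0xff  N=0 Z=0
after  2: x0=0x58 x1=0x71 x2=0x92 x3=0x7b x4=0x73 x5=0xff  N=0 Z=0
after  3: x0=0x58 x1=0x91 x2=0x92 x3=0x7b x4=0x73 x5=0xff  N=1 Z=0
after  4: x0=0x58 x1=0x91 x2=0x92 x3=0x7b x4=0xf8 x5=0xff  N=1 Z=0
-- IRQ taken; context saved, return-PC = 5 --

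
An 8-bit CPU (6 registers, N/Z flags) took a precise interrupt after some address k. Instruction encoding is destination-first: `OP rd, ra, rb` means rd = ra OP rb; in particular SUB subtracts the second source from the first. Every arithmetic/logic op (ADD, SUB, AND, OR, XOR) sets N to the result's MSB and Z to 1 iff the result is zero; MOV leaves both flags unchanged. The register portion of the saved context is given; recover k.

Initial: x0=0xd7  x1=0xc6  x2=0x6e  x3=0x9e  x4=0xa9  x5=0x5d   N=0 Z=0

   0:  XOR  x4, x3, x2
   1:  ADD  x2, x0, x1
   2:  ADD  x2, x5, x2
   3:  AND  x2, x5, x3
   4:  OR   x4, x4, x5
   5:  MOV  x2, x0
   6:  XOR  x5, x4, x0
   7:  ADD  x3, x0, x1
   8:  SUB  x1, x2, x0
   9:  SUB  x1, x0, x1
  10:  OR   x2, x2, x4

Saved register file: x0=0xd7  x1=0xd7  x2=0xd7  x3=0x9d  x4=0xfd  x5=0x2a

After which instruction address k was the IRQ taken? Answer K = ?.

after  0: x0=0xd7 x1=0xc6 x2=0x6e x3=0x9e x4=0xf0 x5=0x5d  N=1 Z=0
after  1: x0=0xd7 x1=0xc6 x2=0x9d x3=0x9e x4=0xf0 x5=0x5d  N=1 Z=0
after  2: x0=0xd7 x1=0xc6 x2=0xfa x3=0x9e x4=0xf0 x5=0x5d  N=1 Z=0
after  3: x0=0xd7 x1=0xc6 x2=0x1c x3=0x9e x4=0xf0 x5=0x5d  N=0 Z=0
after  4: x0=0xd7 x1=0xc6 x2=0x1c x3=0x9e x4=0xfd x5=0x5d  N=1 Z=0
after  5: x0=0xd7 x1=0xc6 x2=0xd7 x3=0x9e x4=0xfd x5=0x5d  N=1 Z=0
after  6: x0=0xd7 x1=0xc6 x2=0xd7 x3=0x9e x4=0xfd x5=0x2a  N=0 Z=0
after  7: x0=0xd7 x1=0xc6 x2=0xd7 x3=0x9d x4=0xfd x5=0x2a  N=1 Z=0
after  8: x0=0xd7 x1=0x00 x2=0xd7 x3=0x9d x4=0xfd x5=0x2a  N=0 Z=1
after  9: x0=0xd7 x1=0xd7 x2=0xd7 x3=0x9d x4=0xfd x5=0x2a  N=1 Z=0
-- IRQ taken; context saved, return-PC = 10 --

K = 9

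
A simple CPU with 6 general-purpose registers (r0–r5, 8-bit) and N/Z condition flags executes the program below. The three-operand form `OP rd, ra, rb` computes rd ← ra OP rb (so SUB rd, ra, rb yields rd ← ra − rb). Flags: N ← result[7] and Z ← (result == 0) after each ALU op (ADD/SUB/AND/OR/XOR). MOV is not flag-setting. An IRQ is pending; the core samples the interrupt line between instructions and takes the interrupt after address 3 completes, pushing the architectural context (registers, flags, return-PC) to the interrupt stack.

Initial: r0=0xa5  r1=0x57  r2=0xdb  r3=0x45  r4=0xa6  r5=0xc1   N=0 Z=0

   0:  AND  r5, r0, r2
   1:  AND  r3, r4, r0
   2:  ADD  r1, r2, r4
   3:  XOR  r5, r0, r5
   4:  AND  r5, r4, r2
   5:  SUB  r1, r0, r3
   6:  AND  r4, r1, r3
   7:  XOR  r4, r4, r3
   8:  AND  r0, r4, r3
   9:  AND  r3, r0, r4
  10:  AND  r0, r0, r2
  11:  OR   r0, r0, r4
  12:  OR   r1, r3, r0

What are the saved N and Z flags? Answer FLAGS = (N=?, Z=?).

after  0: r0=0xa5 r1=0x57 r2=0xdb r3=0x45 r4=0xa6 r5=0x81  N=1 Z=0
after  1: r0=0xa5 r1=0x57 r2=0xdb r3=0xa4 r4=0xa6 r5=0x81  N=1 Z=0
after  2: r0=0xa5 r1=0x81 r2=0xdb r3=0xa4 r4=0xa6 r5=0x81  N=1 Z=0
after  3: r0=0xa5 r1=0x81 r2=0xdb r3=0xa4 r4=0xa6 r5=0x24  N=0 Z=0
-- IRQ taken; context saved, return-PC = 4 --

FLAGS = (N=0, Z=0)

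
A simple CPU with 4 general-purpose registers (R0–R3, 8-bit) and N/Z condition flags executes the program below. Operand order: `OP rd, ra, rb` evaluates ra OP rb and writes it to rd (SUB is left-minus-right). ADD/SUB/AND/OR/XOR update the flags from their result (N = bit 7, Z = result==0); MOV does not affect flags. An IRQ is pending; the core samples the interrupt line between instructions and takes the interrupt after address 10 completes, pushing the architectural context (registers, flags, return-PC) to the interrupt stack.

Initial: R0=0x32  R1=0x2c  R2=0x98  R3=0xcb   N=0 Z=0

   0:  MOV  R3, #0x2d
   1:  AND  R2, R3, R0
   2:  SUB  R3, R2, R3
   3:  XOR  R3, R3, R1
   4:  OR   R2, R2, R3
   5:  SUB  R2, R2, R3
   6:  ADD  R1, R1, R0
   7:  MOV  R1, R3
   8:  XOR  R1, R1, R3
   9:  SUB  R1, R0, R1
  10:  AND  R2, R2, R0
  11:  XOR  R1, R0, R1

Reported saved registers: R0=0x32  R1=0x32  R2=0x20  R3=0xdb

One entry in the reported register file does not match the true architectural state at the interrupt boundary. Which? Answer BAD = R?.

BAD = R3

after  0: R0=0x32 R1=0x2c R2=0x98 R3=0x2d  N=0 Z=0
after  1: R0=0x32 R1=0x2c R2=0x20 R3=0x2d  N=0 Z=0
after  2: R0=0x32 R1=0x2c R2=0x20 R3=0xf3  N=1 Z=0
after  3: R0=0x32 R1=0x2c R2=0x20 R3=0xdf  N=1 Z=0
after  4: R0=0x32 R1=0x2c R2=0xff R3=0xdf  N=1 Z=0
after  5: R0=0x32 R1=0x2c R2=0x20 R3=0xdf  N=0 Z=0
after  6: R0=0x32 R1=0x5e R2=0x20 R3=0xdf  N=0 Z=0
after  7: R0=0x32 R1=0xdf R2=0x20 R3=0xdf  N=0 Z=0
after  8: R0=0x32 R1=0x00 R2=0x20 R3=0xdf  N=0 Z=1
after  9: R0=0x32 R1=0x32 R2=0x20 R3=0xdf  N=0 Z=0
after 10: R0=0x32 R1=0x32 R2=0x20 R3=0xdf  N=0 Z=0
-- IRQ taken; context saved, return-PC = 11 --
mismatch: R3: reported 0xdb vs actual 0xdf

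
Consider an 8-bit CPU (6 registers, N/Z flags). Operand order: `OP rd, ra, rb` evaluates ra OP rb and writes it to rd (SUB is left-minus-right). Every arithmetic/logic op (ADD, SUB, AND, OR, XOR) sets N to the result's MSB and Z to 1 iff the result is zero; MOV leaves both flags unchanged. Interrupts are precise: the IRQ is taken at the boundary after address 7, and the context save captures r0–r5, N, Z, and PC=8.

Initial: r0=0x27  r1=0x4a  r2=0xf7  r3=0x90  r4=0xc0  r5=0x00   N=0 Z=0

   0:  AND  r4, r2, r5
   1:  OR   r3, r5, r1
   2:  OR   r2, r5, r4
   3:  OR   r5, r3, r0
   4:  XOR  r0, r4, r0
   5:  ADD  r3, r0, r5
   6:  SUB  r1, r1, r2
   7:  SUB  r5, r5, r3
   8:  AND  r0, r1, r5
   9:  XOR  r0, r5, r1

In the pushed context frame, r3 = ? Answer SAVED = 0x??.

after  0: r0=0x27 r1=0x4a r2=0xf7 r3=0x90 r4=0x00 r5=0x00  N=0 Z=1
after  1: r0=0x27 r1=0x4a r2=0xf7 r3=0x4a r4=0x00 r5=0x00  N=0 Z=0
after  2: r0=0x27 r1=0x4a r2=0x00 r3=0x4a r4=0x00 r5=0x00  N=0 Z=1
after  3: r0=0x27 r1=0x4a r2=0x00 r3=0x4a r4=0x00 r5=0x6f  N=0 Z=0
after  4: r0=0x27 r1=0x4a r2=0x00 r3=0x4a r4=0x00 r5=0x6f  N=0 Z=0
after  5: r0=0x27 r1=0x4a r2=0x00 r3=0x96 r4=0x00 r5=0x6f  N=1 Z=0
after  6: r0=0x27 r1=0x4a r2=0x00 r3=0x96 r4=0x00 r5=0x6f  N=0 Z=0
after  7: r0=0x27 r1=0x4a r2=0x00 r3=0x96 r4=0x00 r5=0xd9  N=1 Z=0
-- IRQ taken; context saved, return-PC = 8 --

SAVED = 0x96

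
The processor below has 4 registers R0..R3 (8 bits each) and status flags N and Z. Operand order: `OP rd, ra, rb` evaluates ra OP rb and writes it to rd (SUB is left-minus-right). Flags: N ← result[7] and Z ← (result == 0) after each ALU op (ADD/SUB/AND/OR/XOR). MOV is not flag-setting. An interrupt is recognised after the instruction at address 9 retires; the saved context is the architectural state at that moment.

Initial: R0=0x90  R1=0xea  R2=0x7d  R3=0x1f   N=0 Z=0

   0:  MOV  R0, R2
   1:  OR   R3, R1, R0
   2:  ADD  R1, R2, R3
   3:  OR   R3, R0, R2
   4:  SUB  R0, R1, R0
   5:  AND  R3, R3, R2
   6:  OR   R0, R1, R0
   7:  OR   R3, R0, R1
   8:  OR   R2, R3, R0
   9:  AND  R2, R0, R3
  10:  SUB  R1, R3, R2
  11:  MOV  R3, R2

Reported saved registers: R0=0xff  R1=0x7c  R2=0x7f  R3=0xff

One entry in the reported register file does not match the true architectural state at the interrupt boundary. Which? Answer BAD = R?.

after  0: R0=0x7d R1=0xea R2=0x7d R3=0x1f  N=0 Z=0
after  1: R0=0x7d R1=0xea R2=0x7d R3=0xff  N=1 Z=0
after  2: R0=0x7d R1=0x7c R2=0x7d R3=0xff  N=0 Z=0
after  3: R0=0x7d R1=0x7c R2=0x7d R3=0x7d  N=0 Z=0
after  4: R0=0xff R1=0x7c R2=0x7d R3=0x7d  N=1 Z=0
after  5: R0=0xff R1=0x7c R2=0x7d R3=0x7d  N=0 Z=0
after  6: R0=0xff R1=0x7c R2=0x7d R3=0x7d  N=1 Z=0
after  7: R0=0xff R1=0x7c R2=0x7d R3=0xff  N=1 Z=0
after  8: R0=0xff R1=0x7c R2=0xff R3=0xff  N=1 Z=0
after  9: R0=0xff R1=0x7c R2=0xff R3=0xff  N=1 Z=0
-- IRQ taken; context saved, return-PC = 10 --
mismatch: R2: reported 0x7f vs actual 0xff

BAD = R2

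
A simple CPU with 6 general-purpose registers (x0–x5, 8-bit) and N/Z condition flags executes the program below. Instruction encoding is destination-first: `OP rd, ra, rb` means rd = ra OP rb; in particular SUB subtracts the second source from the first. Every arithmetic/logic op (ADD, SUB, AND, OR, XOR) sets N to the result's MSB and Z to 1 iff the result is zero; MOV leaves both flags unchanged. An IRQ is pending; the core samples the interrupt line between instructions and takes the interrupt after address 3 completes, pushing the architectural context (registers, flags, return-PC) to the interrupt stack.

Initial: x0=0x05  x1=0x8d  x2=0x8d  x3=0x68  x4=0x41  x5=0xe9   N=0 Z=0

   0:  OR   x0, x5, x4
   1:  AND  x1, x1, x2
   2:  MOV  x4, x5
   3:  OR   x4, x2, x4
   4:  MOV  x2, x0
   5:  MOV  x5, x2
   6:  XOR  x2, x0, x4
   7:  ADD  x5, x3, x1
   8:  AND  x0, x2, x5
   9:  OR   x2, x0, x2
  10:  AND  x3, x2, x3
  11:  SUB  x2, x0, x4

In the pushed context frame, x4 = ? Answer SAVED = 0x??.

SAVED = 0xed

after  0: x0=0xe9 x1=0x8d x2=0x8d x3=0x68 x4=0x41 x5=0xe9  N=1 Z=0
after  1: x0=0xe9 x1=0x8d x2=0x8d x3=0x68 x4=0x41 x5=0xe9  N=1 Z=0
after  2: x0=0xe9 x1=0x8d x2=0x8d x3=0x68 x4=0xe9 x5=0xe9  N=1 Z=0
after  3: x0=0xe9 x1=0x8d x2=0x8d x3=0x68 x4=0xed x5=0xe9  N=1 Z=0
-- IRQ taken; context saved, return-PC = 4 --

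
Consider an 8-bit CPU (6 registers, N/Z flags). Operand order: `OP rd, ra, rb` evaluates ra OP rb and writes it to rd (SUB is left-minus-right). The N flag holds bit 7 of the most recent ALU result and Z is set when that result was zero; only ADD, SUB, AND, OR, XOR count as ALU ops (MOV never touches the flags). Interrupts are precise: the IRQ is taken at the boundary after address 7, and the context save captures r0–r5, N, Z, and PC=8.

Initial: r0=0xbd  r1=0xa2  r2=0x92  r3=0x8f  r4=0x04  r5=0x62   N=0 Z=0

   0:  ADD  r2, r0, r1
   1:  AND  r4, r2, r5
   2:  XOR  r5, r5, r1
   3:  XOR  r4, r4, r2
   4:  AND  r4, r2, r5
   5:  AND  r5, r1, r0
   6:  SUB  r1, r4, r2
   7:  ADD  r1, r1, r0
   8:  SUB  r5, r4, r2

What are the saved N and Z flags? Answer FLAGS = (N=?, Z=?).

FLAGS = (N=1, Z=0)

after  0: r0=0xbd r1=0xa2 r2=0x5f r3=0x8f r4=0x04 r5=0x62  N=0 Z=0
after  1: r0=0xbd r1=0xa2 r2=0x5f r3=0x8f r4=0x42 r5=0x62  N=0 Z=0
after  2: r0=0xbd r1=0xa2 r2=0x5f r3=0x8f r4=0x42 r5=0xc0  N=1 Z=0
after  3: r0=0xbd r1=0xa2 r2=0x5f r3=0x8f r4=0x1d r5=0xc0  N=0 Z=0
after  4: r0=0xbd r1=0xa2 r2=0x5f r3=0x8f r4=0x40 r5=0xc0  N=0 Z=0
after  5: r0=0xbd r1=0xa2 r2=0x5f r3=0x8f r4=0x40 r5=0xa0  N=1 Z=0
after  6: r0=0xbd r1=0xe1 r2=0x5f r3=0x8f r4=0x40 r5=0xa0  N=1 Z=0
after  7: r0=0xbd r1=0x9e r2=0x5f r3=0x8f r4=0x40 r5=0xa0  N=1 Z=0
-- IRQ taken; context saved, return-PC = 8 --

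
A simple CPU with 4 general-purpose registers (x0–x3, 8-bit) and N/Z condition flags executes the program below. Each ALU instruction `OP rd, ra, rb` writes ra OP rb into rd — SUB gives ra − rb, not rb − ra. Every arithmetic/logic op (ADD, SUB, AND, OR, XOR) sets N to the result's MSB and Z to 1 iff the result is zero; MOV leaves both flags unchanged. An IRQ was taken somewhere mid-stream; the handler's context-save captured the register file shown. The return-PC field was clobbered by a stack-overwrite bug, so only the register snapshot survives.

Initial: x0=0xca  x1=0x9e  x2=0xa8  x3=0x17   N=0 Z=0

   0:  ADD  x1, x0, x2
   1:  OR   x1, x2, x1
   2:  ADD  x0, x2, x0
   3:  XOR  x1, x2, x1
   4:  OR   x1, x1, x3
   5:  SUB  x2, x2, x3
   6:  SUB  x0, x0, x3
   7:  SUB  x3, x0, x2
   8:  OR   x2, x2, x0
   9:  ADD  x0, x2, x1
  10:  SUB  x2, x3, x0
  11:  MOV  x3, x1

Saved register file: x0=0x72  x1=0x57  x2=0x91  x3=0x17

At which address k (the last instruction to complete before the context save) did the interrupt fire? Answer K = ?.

after  0: x0=0xca x1=0x72 x2=0xa8 x3=0x17  N=0 Z=0
after  1: x0=0xca x1=0xfa x2=0xa8 x3=0x17  N=1 Z=0
after  2: x0=0x72 x1=0xfa x2=0xa8 x3=0x17  N=0 Z=0
after  3: x0=0x72 x1=0x52 x2=0xa8 x3=0x17  N=0 Z=0
after  4: x0=0x72 x1=0x57 x2=0xa8 x3=0x17  N=0 Z=0
after  5: x0=0x72 x1=0x57 x2=0x91 x3=0x17  N=1 Z=0
-- IRQ taken; context saved, return-PC = 6 --

K = 5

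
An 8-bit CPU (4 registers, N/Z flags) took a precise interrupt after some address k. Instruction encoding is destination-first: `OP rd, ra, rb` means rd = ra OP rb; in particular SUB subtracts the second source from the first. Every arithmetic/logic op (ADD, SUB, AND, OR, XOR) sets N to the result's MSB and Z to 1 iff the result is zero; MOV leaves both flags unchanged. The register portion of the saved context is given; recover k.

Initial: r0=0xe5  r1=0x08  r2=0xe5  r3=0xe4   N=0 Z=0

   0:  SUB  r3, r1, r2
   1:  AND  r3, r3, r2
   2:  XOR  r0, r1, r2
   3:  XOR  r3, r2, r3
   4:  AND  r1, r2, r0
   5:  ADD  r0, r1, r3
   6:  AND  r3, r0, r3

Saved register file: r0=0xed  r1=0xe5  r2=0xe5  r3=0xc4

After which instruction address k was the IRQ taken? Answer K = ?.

K = 4

after  0: r0=0xe5 r1=0x08 r2=0xe5 r3=0x23  N=0 Z=0
after  1: r0=0xe5 r1=0x08 r2=0xe5 r3=0x21  N=0 Z=0
after  2: r0=0xed r1=0x08 r2=0xe5 r3=0x21  N=1 Z=0
after  3: r0=0xed r1=0x08 r2=0xe5 r3=0xc4  N=1 Z=0
after  4: r0=0xed r1=0xe5 r2=0xe5 r3=0xc4  N=1 Z=0
-- IRQ taken; context saved, return-PC = 5 --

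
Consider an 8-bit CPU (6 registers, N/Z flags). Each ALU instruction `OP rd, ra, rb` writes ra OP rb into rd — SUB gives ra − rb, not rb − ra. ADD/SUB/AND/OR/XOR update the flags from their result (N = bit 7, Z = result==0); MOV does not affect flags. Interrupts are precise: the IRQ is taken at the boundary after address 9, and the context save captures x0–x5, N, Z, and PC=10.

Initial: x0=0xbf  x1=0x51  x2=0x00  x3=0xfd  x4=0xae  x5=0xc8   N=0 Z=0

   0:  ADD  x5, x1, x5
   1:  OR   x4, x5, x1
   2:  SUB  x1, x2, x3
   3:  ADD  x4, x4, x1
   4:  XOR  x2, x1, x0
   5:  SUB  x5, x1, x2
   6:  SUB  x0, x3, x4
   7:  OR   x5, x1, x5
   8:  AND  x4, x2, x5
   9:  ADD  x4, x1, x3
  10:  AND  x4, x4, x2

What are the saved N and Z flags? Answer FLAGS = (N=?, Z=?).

FLAGS = (N=0, Z=1)

after  0: x0=0xbf x1=0x51 x2=0x00 x3=0xfd x4=0xae x5=0x19  N=0 Z=0
after  1: x0=0xbf x1=0x51 x2=0x00 x3=0xfd x4=0x59 x5=0x19  N=0 Z=0
after  2: x0=0xbf x1=0x03 x2=0x00 x3=0xfd x4=0x59 x5=0x19  N=0 Z=0
after  3: x0=0xbf x1=0x03 x2=0x00 x3=0xfd x4=0x5c x5=0x19  N=0 Z=0
after  4: x0=0xbf x1=0x03 x2=0xbc x3=0xfd x4=0x5c x5=0x19  N=1 Z=0
after  5: x0=0xbf x1=0x03 x2=0xbc x3=0xfd x4=0x5c x5=0x47  N=0 Z=0
after  6: x0=0xa1 x1=0x03 x2=0xbc x3=0xfd x4=0x5c x5=0x47  N=1 Z=0
after  7: x0=0xa1 x1=0x03 x2=0xbc x3=0xfd x4=0x5c x5=0x47  N=0 Z=0
after  8: x0=0xa1 x1=0x03 x2=0xbc x3=0xfd x4=0x04 x5=0x47  N=0 Z=0
after  9: x0=0xa1 x1=0x03 x2=0xbc x3=0xfd x4=0x00 x5=0x47  N=0 Z=1
-- IRQ taken; context saved, return-PC = 10 --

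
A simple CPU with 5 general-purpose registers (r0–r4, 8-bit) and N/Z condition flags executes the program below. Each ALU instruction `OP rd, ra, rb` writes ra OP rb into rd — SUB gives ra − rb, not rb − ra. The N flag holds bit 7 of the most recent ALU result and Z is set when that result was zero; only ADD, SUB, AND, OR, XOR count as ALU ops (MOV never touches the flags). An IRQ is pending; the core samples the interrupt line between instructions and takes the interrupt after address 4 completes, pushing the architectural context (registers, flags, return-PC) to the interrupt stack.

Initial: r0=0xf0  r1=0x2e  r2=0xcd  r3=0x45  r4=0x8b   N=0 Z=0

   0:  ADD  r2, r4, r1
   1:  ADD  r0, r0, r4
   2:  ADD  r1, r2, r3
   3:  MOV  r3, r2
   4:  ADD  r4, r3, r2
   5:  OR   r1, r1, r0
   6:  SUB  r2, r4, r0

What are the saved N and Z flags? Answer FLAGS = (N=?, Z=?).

FLAGS = (N=0, Z=0)

after  0: r0=0xf0 r1=0x2e r2=0xb9 r3=0x45 r4=0x8b  N=1 Z=0
after  1: r0=0x7b r1=0x2e r2=0xb9 r3=0x45 r4=0x8b  N=0 Z=0
after  2: r0=0x7b r1=0xfe r2=0xb9 r3=0x45 r4=0x8b  N=1 Z=0
after  3: r0=0x7b r1=0xfe r2=0xb9 r3=0xb9 r4=0x8b  N=1 Z=0
after  4: r0=0x7b r1=0xfe r2=0xb9 r3=0xb9 r4=0x72  N=0 Z=0
-- IRQ taken; context saved, return-PC = 5 --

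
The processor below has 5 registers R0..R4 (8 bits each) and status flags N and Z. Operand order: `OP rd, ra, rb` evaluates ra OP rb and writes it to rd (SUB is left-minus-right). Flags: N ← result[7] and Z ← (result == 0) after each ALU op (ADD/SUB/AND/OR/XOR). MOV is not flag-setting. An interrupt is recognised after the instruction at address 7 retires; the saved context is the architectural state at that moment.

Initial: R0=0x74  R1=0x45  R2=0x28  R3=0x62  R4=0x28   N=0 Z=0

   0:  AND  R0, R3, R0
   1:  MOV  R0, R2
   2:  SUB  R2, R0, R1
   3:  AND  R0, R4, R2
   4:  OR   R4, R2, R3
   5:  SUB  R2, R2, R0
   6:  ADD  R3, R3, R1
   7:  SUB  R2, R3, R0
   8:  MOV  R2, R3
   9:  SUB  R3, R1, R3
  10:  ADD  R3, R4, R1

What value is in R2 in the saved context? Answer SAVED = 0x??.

SAVED = 0x87

after  0: R0=0x60 R1=0x45 R2=0x28 R3=0x62 R4=0x28  N=0 Z=0
after  1: R0=0x28 R1=0x45 R2=0x28 R3=0x62 R4=0x28  N=0 Z=0
after  2: R0=0x28 R1=0x45 R2=0xe3 R3=0x62 R4=0x28  N=1 Z=0
after  3: R0=0x20 R1=0x45 R2=0xe3 R3=0x62 R4=0x28  N=0 Z=0
after  4: R0=0x20 R1=0x45 R2=0xe3 R3=0x62 R4=0xe3  N=1 Z=0
after  5: R0=0x20 R1=0x45 R2=0xc3 R3=0x62 R4=0xe3  N=1 Z=0
after  6: R0=0x20 R1=0x45 R2=0xc3 R3=0xa7 R4=0xe3  N=1 Z=0
after  7: R0=0x20 R1=0x45 R2=0x87 R3=0xa7 R4=0xe3  N=1 Z=0
-- IRQ taken; context saved, return-PC = 8 --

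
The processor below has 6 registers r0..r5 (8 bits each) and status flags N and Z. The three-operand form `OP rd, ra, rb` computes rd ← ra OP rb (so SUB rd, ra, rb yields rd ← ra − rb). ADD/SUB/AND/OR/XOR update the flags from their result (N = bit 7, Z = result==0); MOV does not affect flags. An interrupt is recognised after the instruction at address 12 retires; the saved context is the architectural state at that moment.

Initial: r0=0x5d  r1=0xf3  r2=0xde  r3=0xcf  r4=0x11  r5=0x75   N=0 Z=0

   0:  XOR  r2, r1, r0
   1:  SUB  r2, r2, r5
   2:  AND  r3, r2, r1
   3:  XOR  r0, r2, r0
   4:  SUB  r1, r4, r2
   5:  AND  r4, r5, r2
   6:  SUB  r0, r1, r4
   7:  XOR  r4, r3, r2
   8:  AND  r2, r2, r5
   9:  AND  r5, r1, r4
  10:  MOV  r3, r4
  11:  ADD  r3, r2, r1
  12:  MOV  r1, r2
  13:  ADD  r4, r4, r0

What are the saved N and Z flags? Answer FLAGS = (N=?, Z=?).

FLAGS = (N=0, Z=0)

after  0: r0=0x5d r1=0xf3 r2=0xae r3=0xcf r4=0x11 r5=0x75  N=1 Z=0
after  1: r0=0x5d r1=0xf3 r2=0x39 r3=0xcf r4=0x11 r5=0x75  N=0 Z=0
after  2: r0=0x5d r1=0xf3 r2=0x39 r3=0x31 r4=0x11 r5=0x75  N=0 Z=0
after  3: r0=0x64 r1=0xf3 r2=0x39 r3=0x31 r4=0x11 r5=0x75  N=0 Z=0
after  4: r0=0x64 r1=0xd8 r2=0x39 r3=0x31 r4=0x11 r5=0x75  N=1 Z=0
after  5: r0=0x64 r1=0xd8 r2=0x39 r3=0x31 r4=0x31 r5=0x75  N=0 Z=0
after  6: r0=0xa7 r1=0xd8 r2=0x39 r3=0x31 r4=0x31 r5=0x75  N=1 Z=0
after  7: r0=0xa7 r1=0xd8 r2=0x39 r3=0x31 r4=0x08 r5=0x75  N=0 Z=0
after  8: r0=0xa7 r1=0xd8 r2=0x31 r3=0x31 r4=0x08 r5=0x75  N=0 Z=0
after  9: r0=0xa7 r1=0xd8 r2=0x31 r3=0x31 r4=0x08 r5=0x08  N=0 Z=0
after 10: r0=0xa7 r1=0xd8 r2=0x31 r3=0x08 r4=0x08 r5=0x08  N=0 Z=0
after 11: r0=0xa7 r1=0xd8 r2=0x31 r3=0x09 r4=0x08 r5=0x08  N=0 Z=0
after 12: r0=0xa7 r1=0x31 r2=0x31 r3=0x09 r4=0x08 r5=0x08  N=0 Z=0
-- IRQ taken; context saved, return-PC = 13 --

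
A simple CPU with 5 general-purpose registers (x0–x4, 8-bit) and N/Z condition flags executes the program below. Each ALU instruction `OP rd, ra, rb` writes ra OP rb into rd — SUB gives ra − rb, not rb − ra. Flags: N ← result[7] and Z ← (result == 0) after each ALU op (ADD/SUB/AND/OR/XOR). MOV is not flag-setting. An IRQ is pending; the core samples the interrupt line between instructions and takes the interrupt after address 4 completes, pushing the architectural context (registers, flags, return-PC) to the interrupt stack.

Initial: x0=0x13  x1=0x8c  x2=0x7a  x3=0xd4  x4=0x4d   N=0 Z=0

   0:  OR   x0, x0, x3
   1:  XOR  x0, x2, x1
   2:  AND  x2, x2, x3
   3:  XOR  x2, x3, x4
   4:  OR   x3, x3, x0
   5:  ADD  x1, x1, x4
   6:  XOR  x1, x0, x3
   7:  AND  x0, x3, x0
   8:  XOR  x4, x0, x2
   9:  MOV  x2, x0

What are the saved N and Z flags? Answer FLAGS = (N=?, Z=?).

FLAGS = (N=1, Z=0)

after  0: x0=0xd7 x1=0x8c x2=0x7a x3=0xd4 x4=0x4d  N=1 Z=0
after  1: x0=0xf6 x1=0x8c x2=0x7a x3=0xd4 x4=0x4d  N=1 Z=0
after  2: x0=0xf6 x1=0x8c x2=0x50 x3=0xd4 x4=0x4d  N=0 Z=0
after  3: x0=0xf6 x1=0x8c x2=0x99 x3=0xd4 x4=0x4d  N=1 Z=0
after  4: x0=0xf6 x1=0x8c x2=0x99 x3=0xf6 x4=0x4d  N=1 Z=0
-- IRQ taken; context saved, return-PC = 5 --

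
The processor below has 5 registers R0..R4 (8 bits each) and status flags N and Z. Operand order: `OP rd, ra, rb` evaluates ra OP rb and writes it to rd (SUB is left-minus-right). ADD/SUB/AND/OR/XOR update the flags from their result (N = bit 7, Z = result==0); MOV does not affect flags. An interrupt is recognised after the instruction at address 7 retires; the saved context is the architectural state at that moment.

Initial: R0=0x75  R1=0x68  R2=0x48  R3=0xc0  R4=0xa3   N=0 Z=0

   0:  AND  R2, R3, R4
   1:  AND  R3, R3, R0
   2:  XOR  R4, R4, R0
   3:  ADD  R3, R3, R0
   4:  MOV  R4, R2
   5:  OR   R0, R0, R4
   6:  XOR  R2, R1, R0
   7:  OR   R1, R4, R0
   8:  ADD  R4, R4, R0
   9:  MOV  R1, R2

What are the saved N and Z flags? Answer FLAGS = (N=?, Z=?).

after  0: R0=0x75 R1=0x68 R2=0x80 R3=0xc0 R4=0xa3  N=1 Z=0
after  1: R0=0x75 R1=0x68 R2=0x80 R3=0x40 R4=0xa3  N=0 Z=0
after  2: R0=0x75 R1=0x68 R2=0x80 R3=0x40 R4=0xd6  N=1 Z=0
after  3: R0=0x75 R1=0x68 R2=0x80 R3=0xb5 R4=0xd6  N=1 Z=0
after  4: R0=0x75 R1=0x68 R2=0x80 R3=0xb5 R4=0x80  N=1 Z=0
after  5: R0=0xf5 R1=0x68 R2=0x80 R3=0xb5 R4=0x80  N=1 Z=0
after  6: R0=0xf5 R1=0x68 R2=0x9d R3=0xb5 R4=0x80  N=1 Z=0
after  7: R0=0xf5 R1=0xf5 R2=0x9d R3=0xb5 R4=0x80  N=1 Z=0
-- IRQ taken; context saved, return-PC = 8 --

FLAGS = (N=1, Z=0)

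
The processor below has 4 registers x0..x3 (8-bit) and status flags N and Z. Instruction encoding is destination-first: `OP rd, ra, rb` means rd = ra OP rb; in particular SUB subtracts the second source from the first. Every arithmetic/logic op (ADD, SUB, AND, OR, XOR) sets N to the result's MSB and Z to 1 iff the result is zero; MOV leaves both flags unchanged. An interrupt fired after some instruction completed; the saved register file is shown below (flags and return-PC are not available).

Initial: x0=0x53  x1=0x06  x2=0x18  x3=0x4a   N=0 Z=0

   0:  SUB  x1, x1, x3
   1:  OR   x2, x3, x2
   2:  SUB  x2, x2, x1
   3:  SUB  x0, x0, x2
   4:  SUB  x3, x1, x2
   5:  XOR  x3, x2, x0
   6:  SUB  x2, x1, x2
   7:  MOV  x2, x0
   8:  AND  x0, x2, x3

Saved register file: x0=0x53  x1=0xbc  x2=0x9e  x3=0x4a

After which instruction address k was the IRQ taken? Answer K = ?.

K = 2

after  0: x0=0x53 x1=0xbc x2=0x18 x3=0x4a  N=1 Z=0
after  1: x0=0x53 x1=0xbc x2=0x5a x3=0x4a  N=0 Z=0
after  2: x0=0x53 x1=0xbc x2=0x9e x3=0x4a  N=1 Z=0
-- IRQ taken; context saved, return-PC = 3 --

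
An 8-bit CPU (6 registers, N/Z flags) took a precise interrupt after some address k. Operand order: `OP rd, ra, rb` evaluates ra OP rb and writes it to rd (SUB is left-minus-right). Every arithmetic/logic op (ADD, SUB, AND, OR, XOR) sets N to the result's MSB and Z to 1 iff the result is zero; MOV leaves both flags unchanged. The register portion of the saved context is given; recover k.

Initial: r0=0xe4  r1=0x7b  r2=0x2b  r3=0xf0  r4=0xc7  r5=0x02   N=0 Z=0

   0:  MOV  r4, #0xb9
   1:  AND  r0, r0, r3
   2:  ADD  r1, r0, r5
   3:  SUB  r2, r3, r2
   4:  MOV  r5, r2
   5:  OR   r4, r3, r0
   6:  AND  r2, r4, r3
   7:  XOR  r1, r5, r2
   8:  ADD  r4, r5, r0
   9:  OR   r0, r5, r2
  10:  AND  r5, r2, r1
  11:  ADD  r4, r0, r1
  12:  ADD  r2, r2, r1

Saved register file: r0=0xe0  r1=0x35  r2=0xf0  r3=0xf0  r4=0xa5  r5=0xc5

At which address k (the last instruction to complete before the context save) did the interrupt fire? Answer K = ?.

K = 8

after  0: r0=0xe4 r1=0x7b r2=0x2b r3=0xf0 r4=0xb9 r5=0x02  N=0 Z=0
after  1: r0=0xe0 r1=0x7b r2=0x2b r3=0xf0 r4=0xb9 r5=0x02  N=1 Z=0
after  2: r0=0xe0 r1=0xe2 r2=0x2b r3=0xf0 r4=0xb9 r5=0x02  N=1 Z=0
after  3: r0=0xe0 r1=0xe2 r2=0xc5 r3=0xf0 r4=0xb9 r5=0x02  N=1 Z=0
after  4: r0=0xe0 r1=0xe2 r2=0xc5 r3=0xf0 r4=0xb9 r5=0xc5  N=1 Z=0
after  5: r0=0xe0 r1=0xe2 r2=0xc5 r3=0xf0 r4=0xf0 r5=0xc5  N=1 Z=0
after  6: r0=0xe0 r1=0xe2 r2=0xf0 r3=0xf0 r4=0xf0 r5=0xc5  N=1 Z=0
after  7: r0=0xe0 r1=0x35 r2=0xf0 r3=0xf0 r4=0xf0 r5=0xc5  N=0 Z=0
after  8: r0=0xe0 r1=0x35 r2=0xf0 r3=0xf0 r4=0xa5 r5=0xc5  N=1 Z=0
-- IRQ taken; context saved, return-PC = 9 --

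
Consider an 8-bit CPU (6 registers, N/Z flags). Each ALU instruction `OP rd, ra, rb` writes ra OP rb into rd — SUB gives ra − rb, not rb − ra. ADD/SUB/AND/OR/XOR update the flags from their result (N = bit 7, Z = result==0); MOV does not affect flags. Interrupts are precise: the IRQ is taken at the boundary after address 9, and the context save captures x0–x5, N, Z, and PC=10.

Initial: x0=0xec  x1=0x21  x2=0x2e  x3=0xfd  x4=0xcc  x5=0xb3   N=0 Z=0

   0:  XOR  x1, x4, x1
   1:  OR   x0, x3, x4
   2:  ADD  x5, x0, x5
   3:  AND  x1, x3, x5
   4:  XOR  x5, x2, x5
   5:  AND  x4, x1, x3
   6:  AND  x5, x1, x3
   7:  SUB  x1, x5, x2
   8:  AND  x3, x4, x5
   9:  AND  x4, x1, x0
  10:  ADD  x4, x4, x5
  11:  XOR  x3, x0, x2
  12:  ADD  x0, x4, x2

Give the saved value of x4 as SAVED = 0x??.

after  0: x0=0xec x1=0xed x2=0x2e x3=0xfd x4=0xcc x5=0xb3  N=1 Z=0
after  1: x0=0xfd x1=0xed x2=0x2e x3=0xfd x4=0xcc x5=0xb3  N=1 Z=0
after  2: x0=0xfd x1=0xed x2=0x2e x3=0xfd x4=0xcc x5=0xb0  N=1 Z=0
after  3: x0=0xfd x1=0xb0 x2=0x2e x3=0xfd x4=0xcc x5=0xb0  N=1 Z=0
after  4: x0=0xfd x1=0xb0 x2=0x2e x3=0xfd x4=0xcc x5=0x9e  N=1 Z=0
after  5: x0=0xfd x1=0xb0 x2=0x2e x3=0xfd x4=0xb0 x5=0x9e  N=1 Z=0
after  6: x0=0xfd x1=0xb0 x2=0x2e x3=0xfd x4=0xb0 x5=0xb0  N=1 Z=0
after  7: x0=0xfd x1=0x82 x2=0x2e x3=0xfd x4=0xb0 x5=0xb0  N=1 Z=0
after  8: x0=0xfd x1=0x82 x2=0x2e x3=0xb0 x4=0xb0 x5=0xb0  N=1 Z=0
after  9: x0=0xfd x1=0x82 x2=0x2e x3=0xb0 x4=0x80 x5=0xb0  N=1 Z=0
-- IRQ taken; context saved, return-PC = 10 --

SAVED = 0x80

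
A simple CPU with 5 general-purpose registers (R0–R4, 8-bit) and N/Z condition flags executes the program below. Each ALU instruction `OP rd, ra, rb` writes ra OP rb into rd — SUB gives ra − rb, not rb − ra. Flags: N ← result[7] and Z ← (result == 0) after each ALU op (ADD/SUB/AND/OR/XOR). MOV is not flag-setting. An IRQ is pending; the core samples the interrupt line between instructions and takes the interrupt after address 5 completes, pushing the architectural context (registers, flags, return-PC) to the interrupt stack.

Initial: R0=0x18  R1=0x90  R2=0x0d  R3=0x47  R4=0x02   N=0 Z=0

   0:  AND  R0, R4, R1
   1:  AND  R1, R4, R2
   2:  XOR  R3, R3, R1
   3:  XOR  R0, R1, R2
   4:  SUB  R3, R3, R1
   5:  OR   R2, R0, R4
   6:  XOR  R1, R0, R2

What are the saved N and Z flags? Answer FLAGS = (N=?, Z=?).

FLAGS = (N=0, Z=0)

after  0: R0=0x00 R1=0x90 R2=0x0d R3=0x47 R4=0x02  N=0 Z=1
after  1: R0=0x00 R1=0x00 R2=0x0d R3=0x47 R4=0x02  N=0 Z=1
after  2: R0=0x00 R1=0x00 R2=0x0d R3=0x47 R4=0x02  N=0 Z=0
after  3: R0=0x0d R1=0x00 R2=0x0d R3=0x47 R4=0x02  N=0 Z=0
after  4: R0=0x0d R1=0x00 R2=0x0d R3=0x47 R4=0x02  N=0 Z=0
after  5: R0=0x0d R1=0x00 R2=0x0f R3=0x47 R4=0x02  N=0 Z=0
-- IRQ taken; context saved, return-PC = 6 --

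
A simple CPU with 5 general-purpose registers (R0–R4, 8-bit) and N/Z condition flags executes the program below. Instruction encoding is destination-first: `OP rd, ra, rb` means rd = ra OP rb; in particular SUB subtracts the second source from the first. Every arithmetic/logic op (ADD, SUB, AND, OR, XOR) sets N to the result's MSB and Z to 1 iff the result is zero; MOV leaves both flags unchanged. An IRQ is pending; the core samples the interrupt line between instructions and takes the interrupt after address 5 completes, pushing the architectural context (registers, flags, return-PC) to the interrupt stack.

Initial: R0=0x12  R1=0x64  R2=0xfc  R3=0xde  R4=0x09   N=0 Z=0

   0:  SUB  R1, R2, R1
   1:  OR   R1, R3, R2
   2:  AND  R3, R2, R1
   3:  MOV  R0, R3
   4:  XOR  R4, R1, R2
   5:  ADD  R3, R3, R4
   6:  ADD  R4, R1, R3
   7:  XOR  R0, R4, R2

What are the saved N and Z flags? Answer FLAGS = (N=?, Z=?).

FLAGS = (N=1, Z=0)

after  0: R0=0x12 R1=0x98 R2=0xfc R3=0xde R4=0x09  N=1 Z=0
after  1: R0=0x12 R1=0xfe R2=0xfc R3=0xde R4=0x09  N=1 Z=0
after  2: R0=0x12 R1=0xfe R2=0xfc R3=0xfc R4=0x09  N=1 Z=0
after  3: R0=0xfc R1=0xfe R2=0xfc R3=0xfc R4=0x09  N=1 Z=0
after  4: R0=0xfc R1=0xfe R2=0xfc R3=0xfc R4=0x02  N=0 Z=0
after  5: R0=0xfc R1=0xfe R2=0xfc R3=0xfe R4=0x02  N=1 Z=0
-- IRQ taken; context saved, return-PC = 6 --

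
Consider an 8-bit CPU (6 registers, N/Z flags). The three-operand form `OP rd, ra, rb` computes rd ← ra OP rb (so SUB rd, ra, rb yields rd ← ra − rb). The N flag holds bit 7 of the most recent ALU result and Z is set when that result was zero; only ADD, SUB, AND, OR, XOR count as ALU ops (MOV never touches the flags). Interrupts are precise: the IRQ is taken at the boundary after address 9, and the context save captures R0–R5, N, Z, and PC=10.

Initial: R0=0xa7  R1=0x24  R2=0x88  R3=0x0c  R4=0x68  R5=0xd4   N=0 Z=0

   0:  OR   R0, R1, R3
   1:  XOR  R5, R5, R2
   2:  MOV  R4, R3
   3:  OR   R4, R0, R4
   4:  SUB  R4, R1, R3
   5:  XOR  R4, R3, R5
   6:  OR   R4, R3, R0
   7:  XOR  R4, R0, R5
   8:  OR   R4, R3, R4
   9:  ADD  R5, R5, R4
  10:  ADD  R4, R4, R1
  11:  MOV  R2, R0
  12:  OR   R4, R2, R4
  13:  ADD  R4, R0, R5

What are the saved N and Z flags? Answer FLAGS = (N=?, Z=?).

FLAGS = (N=1, Z=0)

after  0: R0=0x2c R1=0x24 R2=0x88 R3=0x0c R4=0x68 R5=0xd4  N=0 Z=0
after  1: R0=0x2c R1=0x24 R2=0x88 R3=0x0c R4=0x68 R5=0x5c  N=0 Z=0
after  2: R0=0x2c R1=0x24 R2=0x88 R3=0x0c R4=0x0c R5=0x5c  N=0 Z=0
after  3: R0=0x2c R1=0x24 R2=0x88 R3=0x0c R4=0x2c R5=0x5c  N=0 Z=0
after  4: R0=0x2c R1=0x24 R2=0x88 R3=0x0c R4=0x18 R5=0x5c  N=0 Z=0
after  5: R0=0x2c R1=0x24 R2=0x88 R3=0x0c R4=0x50 R5=0x5c  N=0 Z=0
after  6: R0=0x2c R1=0x24 R2=0x88 R3=0x0c R4=0x2c R5=0x5c  N=0 Z=0
after  7: R0=0x2c R1=0x24 R2=0x88 R3=0x0c R4=0x70 R5=0x5c  N=0 Z=0
after  8: R0=0x2c R1=0x24 R2=0x88 R3=0x0c R4=0x7c R5=0x5c  N=0 Z=0
after  9: R0=0x2c R1=0x24 R2=0x88 R3=0x0c R4=0x7c R5=0xd8  N=1 Z=0
-- IRQ taken; context saved, return-PC = 10 --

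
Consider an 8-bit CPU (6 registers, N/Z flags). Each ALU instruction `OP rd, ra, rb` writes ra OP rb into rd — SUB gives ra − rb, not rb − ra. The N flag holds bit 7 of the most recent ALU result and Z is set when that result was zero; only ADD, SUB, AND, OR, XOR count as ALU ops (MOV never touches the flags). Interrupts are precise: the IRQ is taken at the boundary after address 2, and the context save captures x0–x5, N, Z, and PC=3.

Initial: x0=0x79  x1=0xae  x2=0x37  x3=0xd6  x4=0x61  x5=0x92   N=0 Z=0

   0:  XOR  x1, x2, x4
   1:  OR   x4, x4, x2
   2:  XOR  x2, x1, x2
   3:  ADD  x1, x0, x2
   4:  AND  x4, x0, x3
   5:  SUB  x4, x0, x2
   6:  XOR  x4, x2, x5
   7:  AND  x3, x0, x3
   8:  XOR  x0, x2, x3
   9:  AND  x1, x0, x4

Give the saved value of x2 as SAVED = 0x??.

SAVED = 0x61

after  0: x0=0x79 x1=0x56 x2=0x37 x3=0xd6 x4=0x61 x5=0x92  N=0 Z=0
after  1: x0=0x79 x1=0x56 x2=0x37 x3=0xd6 x4=0x77 x5=0x92  N=0 Z=0
after  2: x0=0x79 x1=0x56 x2=0x61 x3=0xd6 x4=0x77 x5=0x92  N=0 Z=0
-- IRQ taken; context saved, return-PC = 3 --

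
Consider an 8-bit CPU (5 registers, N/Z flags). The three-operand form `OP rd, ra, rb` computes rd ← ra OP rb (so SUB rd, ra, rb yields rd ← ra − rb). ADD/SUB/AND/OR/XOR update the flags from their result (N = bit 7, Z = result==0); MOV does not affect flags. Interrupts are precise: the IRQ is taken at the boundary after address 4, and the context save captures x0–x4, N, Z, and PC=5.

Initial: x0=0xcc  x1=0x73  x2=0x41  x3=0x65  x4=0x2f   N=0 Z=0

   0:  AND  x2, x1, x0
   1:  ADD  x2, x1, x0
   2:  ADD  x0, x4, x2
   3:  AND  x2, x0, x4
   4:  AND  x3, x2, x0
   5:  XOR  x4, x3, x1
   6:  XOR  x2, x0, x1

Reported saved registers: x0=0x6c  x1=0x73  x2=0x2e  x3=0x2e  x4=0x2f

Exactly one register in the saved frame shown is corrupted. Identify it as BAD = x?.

BAD = x0

after  0: x0=0xcc x1=0x73 x2=0x40 x3=0x65 x4=0x2f  N=0 Z=0
after  1: x0=0xcc x1=0x73 x2=0x3f x3=0x65 x4=0x2f  N=0 Z=0
after  2: x0=0x6e x1=0x73 x2=0x3f x3=0x65 x4=0x2f  N=0 Z=0
after  3: x0=0x6e x1=0x73 x2=0x2e x3=0x65 x4=0x2f  N=0 Z=0
after  4: x0=0x6e x1=0x73 x2=0x2e x3=0x2e x4=0x2f  N=0 Z=0
-- IRQ taken; context saved, return-PC = 5 --
mismatch: x0: reported 0x6c vs actual 0x6e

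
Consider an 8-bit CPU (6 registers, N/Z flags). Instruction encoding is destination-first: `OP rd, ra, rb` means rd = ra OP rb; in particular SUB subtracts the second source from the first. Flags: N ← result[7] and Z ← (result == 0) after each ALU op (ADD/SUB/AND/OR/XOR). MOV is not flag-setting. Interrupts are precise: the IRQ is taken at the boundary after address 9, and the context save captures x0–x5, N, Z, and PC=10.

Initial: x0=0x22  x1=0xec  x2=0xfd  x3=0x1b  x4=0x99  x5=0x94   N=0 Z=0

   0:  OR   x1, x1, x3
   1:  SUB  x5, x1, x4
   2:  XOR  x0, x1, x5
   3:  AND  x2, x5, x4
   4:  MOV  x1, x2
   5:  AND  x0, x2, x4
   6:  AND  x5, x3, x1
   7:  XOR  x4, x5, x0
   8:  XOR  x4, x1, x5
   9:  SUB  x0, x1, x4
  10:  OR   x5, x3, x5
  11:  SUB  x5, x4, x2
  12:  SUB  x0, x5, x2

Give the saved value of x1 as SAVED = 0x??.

SAVED = 0x00

after  0: x0=0x22 x1=0xff x2=0xfd x3=0x1b x4=0x99 x5=0x94  N=1 Z=0
after  1: x0=0x22 x1=0xff x2=0xfd x3=0x1b x4=0x99 x5=0x66  N=0 Z=0
after  2: x0=0x99 x1=0xff x2=0xfd x3=0x1b x4=0x99 x5=0x66  N=1 Z=0
after  3: x0=0x99 x1=0xff x2=0x00 x3=0x1b x4=0x99 x5=0x66  N=0 Z=1
after  4: x0=0x99 x1=0x00 x2=0x00 x3=0x1b x4=0x99 x5=0x66  N=0 Z=1
after  5: x0=0x00 x1=0x00 x2=0x00 x3=0x1b x4=0x99 x5=0x66  N=0 Z=1
after  6: x0=0x00 x1=0x00 x2=0x00 x3=0x1b x4=0x99 x5=0x00  N=0 Z=1
after  7: x0=0x00 x1=0x00 x2=0x00 x3=0x1b x4=0x00 x5=0x00  N=0 Z=1
after  8: x0=0x00 x1=0x00 x2=0x00 x3=0x1b x4=0x00 x5=0x00  N=0 Z=1
after  9: x0=0x00 x1=0x00 x2=0x00 x3=0x1b x4=0x00 x5=0x00  N=0 Z=1
-- IRQ taken; context saved, return-PC = 10 --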